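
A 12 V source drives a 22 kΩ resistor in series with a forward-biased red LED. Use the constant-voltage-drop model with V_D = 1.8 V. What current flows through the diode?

I ≈ 0.46 mA

KVL around the loop: 12 = V_D + I·R = 1.8 + I × 22 kΩ.
So I = (12 − 1.8) / 22 kΩ = 10.2 / 22 = 0.464 mA.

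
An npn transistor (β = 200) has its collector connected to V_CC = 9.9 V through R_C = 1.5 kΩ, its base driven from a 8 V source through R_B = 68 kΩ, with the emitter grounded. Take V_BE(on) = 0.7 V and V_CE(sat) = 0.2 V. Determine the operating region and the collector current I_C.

saturation; I_C ≈ 6.5 mA

Assume active: I_B = (8 − 0.7)/68 = 0.107 mA, giving I_C = β·I_B = 21.5 mA.
But then V_CE = 9.9 − 21.5×1.5 = -22.3 V < V_CE(sat) = 0.2 V — impossible in the active region.
So the transistor is saturated. With V_CE = 0.2 V, I_C = (V_CC − 0.2)/R_C = 9.7/1.5 = 6.47 mA.
Check: β·I_B = 21.5 mA > I_C = 6.47 mA, confirming saturation.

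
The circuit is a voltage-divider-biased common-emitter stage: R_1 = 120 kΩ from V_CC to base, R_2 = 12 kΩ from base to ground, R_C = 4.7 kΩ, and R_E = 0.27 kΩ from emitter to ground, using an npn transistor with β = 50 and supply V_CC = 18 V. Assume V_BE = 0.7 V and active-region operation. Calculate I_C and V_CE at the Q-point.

I_C ≈ 1.9 mA, V_CE ≈ 8.6 V

Thevenize the base divider: V_Th = V_CC·R_2/(R_1+R_2) = 18×12/132 = 1.64 V, R_Th = R_1‖R_2 = 10.9 kΩ.
Base-emitter loop: V_Th = I_B·R_Th + V_BE + (β+1)I_B·R_E, so I_B = (1.64 − 0.7) / (10.9 + 51×0.27) = 0.0379 mA.
I_C = β·I_B = 50×0.0379 = 1.9 mA, and I_E = (β+1)I_B = 1.94 mA.
V_CE = V_CC − I_C·R_C − I_E·R_E = 18 − 1.9×4.7 − 1.94×0.27 = 8.56 V.
V_CE = 8.56 V > 0.2 V confirms active-region operation.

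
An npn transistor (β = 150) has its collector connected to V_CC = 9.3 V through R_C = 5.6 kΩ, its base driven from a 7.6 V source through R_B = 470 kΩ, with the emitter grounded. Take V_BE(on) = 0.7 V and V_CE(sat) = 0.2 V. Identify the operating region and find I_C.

Assume active: I_B = (7.6 − 0.7)/470 = 0.0147 mA, giving I_C = β·I_B = 2.2 mA.
But then V_CE = 9.3 − 2.2×5.6 = -3.03 V < V_CE(sat) = 0.2 V — impossible in the active region.
So the transistor is saturated. With V_CE = 0.2 V, I_C = (V_CC − 0.2)/R_C = 9.1/5.6 = 1.63 mA.
Check: β·I_B = 2.2 mA > I_C = 1.63 mA, confirming saturation.

saturation; I_C ≈ 1.6 mA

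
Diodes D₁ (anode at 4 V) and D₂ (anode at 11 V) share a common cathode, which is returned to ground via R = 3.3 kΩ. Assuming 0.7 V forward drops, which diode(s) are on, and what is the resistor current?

Only D₂ conducts; I_R ≈ 3.1 mA

Assume both conduct. Then node N would need to be at both 4−0.7 = 3.3 V and 11−0.7 = 10.3 V, which is impossible.
Assume only D₂ conducts: V_N = 11 − 0.7 = 10.3 V, so I_R = 10.3/3.3 = 3.12 mA.
Check D₁: its anode-to-cathode voltage is 4 − 10.3 = -6.3 V < 0.7 V, so it is off. The assumption is consistent.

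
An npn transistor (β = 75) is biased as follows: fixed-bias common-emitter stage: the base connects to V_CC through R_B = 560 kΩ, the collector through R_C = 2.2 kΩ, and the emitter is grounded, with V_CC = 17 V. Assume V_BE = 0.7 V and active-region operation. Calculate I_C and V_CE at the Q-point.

Base loop: V_CC = I_B·R_B + V_BE, so I_B = (17 − 0.7)/560 kΩ = 0.0291 mA.
In the active region I_C = β·I_B = 75 × 0.0291 = 2.18 mA.
Collector loop: V_CE = V_CC − I_C·R_C = 17 − 2.18×2.2 = 12.2 V.
Since V_CE = 12.2 V > V_CE(sat) ≈ 0.2 V, the transistor is in the active region as assumed.

I_C ≈ 2.2 mA, V_CE ≈ 12 V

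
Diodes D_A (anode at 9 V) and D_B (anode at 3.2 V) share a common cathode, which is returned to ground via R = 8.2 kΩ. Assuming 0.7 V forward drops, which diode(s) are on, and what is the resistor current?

Only D_A conducts; I_R ≈ 1 mA

Assume both conduct. Then node N would need to be at both 9−0.7 = 8.3 V and 3.2−0.7 = 2.5 V, which is impossible.
Assume only D_A conducts: V_N = 9 − 0.7 = 8.3 V, so I_R = 8.3/8.2 = 1.01 mA.
Check D_B: its anode-to-cathode voltage is 3.2 − 8.3 = -5.1 V < 0.7 V, so it is off. The assumption is consistent.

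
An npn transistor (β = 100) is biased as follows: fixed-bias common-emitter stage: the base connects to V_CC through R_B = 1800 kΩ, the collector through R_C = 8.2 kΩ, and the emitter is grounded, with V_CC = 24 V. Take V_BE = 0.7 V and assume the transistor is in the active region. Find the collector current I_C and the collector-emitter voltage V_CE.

I_C ≈ 1.3 mA, V_CE ≈ 13 V

Base loop: V_CC = I_B·R_B + V_BE, so I_B = (24 − 0.7)/1800 kΩ = 0.0129 mA.
In the active region I_C = β·I_B = 100 × 0.0129 = 1.29 mA.
Collector loop: V_CE = V_CC − I_C·R_C = 24 − 1.29×8.2 = 13.4 V.
Since V_CE = 13.4 V > V_CE(sat) ≈ 0.2 V, the transistor is in the active region as assumed.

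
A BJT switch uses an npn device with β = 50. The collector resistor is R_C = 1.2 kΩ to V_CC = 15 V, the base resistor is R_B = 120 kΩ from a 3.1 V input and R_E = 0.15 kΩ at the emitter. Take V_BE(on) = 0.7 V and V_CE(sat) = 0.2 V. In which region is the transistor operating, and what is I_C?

Assume active. Base-emitter loop: I_B = (V_BB − V_BE)/(R_B + (β+1)R_E) = (3.1 − 0.7)/(120 + 51×0.15) = 0.0188 mA.
I_C = β·I_B = 50×0.0188 = 0.94 mA.
V_CE = V_CC − I_C·R_C − I_E·R_E = 15 − 0.94×1.2 − 0.959×0.15 = 13.7 V > V_CE(sat), so the active-region assumption holds.

active; I_C ≈ 0.94 mA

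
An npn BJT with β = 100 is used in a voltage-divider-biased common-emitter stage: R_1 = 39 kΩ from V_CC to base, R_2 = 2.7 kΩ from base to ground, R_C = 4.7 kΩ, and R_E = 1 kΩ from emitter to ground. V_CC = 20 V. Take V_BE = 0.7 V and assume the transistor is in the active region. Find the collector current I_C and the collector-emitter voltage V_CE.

I_C ≈ 0.57 mA, V_CE ≈ 17 V

Thevenize the base divider: V_Th = V_CC·R_2/(R_1+R_2) = 20×2.7/41.7 = 1.29 V, R_Th = R_1‖R_2 = 2.53 kΩ.
Base-emitter loop: V_Th = I_B·R_Th + V_BE + (β+1)I_B·R_E, so I_B = (1.29 − 0.7) / (2.53 + 101×1) = 0.00575 mA.
I_C = β·I_B = 100×0.00575 = 0.575 mA, and I_E = (β+1)I_B = 0.58 mA.
V_CE = V_CC − I_C·R_C − I_E·R_E = 20 − 0.575×4.7 − 0.58×1 = 16.7 V.
V_CE = 16.7 V > 0.2 V confirms active-region operation.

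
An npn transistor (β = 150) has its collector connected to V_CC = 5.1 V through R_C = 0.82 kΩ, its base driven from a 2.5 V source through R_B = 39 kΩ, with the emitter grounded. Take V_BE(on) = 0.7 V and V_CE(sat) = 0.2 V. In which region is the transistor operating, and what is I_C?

Assume active: I_B = (2.5 − 0.7)/39 = 0.0462 mA, giving I_C = β·I_B = 6.92 mA.
But then V_CE = 5.1 − 6.92×0.82 = -0.577 V < V_CE(sat) = 0.2 V — impossible in the active region.
So the transistor is saturated. With V_CE = 0.2 V, I_C = (V_CC − 0.2)/R_C = 4.9/0.82 = 5.98 mA.
Check: β·I_B = 6.92 mA > I_C = 5.98 mA, confirming saturation.

saturation; I_C ≈ 6 mA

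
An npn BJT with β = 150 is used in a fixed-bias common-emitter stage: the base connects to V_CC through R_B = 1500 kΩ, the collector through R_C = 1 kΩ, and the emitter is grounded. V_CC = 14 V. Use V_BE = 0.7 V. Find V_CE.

V_CE ≈ 13 V

Base loop: V_CC = I_B·R_B + V_BE, so I_B = (14 − 0.7)/1500 kΩ = 0.00887 mA.
In the active region I_C = β·I_B = 150 × 0.00887 = 1.33 mA.
Collector loop: V_CE = V_CC − I_C·R_C = 14 − 1.33×1 = 12.7 V.
Since V_CE = 12.7 V > V_CE(sat) ≈ 0.2 V, the transistor is in the active region as assumed.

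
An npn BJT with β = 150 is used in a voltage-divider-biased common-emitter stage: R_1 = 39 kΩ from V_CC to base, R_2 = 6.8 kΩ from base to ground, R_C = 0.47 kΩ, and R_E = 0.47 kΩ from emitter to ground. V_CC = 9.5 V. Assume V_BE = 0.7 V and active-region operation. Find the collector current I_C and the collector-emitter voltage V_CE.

I_C ≈ 1.4 mA, V_CE ≈ 8.2 V

Thevenize the base divider: V_Th = V_CC·R_2/(R_1+R_2) = 9.5×6.8/45.8 = 1.41 V, R_Th = R_1‖R_2 = 5.79 kΩ.
Base-emitter loop: V_Th = I_B·R_Th + V_BE + (β+1)I_B·R_E, so I_B = (1.41 − 0.7) / (5.79 + 151×0.47) = 0.00926 mA.
I_C = β·I_B = 150×0.00926 = 1.39 mA, and I_E = (β+1)I_B = 1.4 mA.
V_CE = V_CC − I_C·R_C − I_E·R_E = 9.5 − 1.39×0.47 − 1.4×0.47 = 8.19 V.
V_CE = 8.19 V > 0.2 V confirms active-region operation.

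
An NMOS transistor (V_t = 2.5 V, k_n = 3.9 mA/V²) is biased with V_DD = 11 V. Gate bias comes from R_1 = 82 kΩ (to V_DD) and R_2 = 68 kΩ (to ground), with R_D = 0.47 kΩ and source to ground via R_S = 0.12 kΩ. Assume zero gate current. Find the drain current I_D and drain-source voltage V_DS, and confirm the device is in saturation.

I_D ≈ 6 mA, V_DS ≈ 7.4 V

V_G = V_DD·R_2/(R_1+R_2) = 11×68/150 = 4.99 V.
Assume saturation: I_D = (k_n/2)(V_GS − V_t)² with V_GS = V_G − I_D·R_S = 4.99 − 0.12·I_D.
Substituting gives 0.0281·I_D² − 2.16·I_D + 12.1 = 0, with roots I_D = 6.05 or 71 mA.
The root I_D = 71 mA gives V_GS = -3.53 V ≤ V_t, so take I_D = 6.05 mA.
Then V_GS = 4.26 V and V_DS = V_DD − I_D(R_D+R_S) = 11 − 6.05×0.59 = 7.43 V.
Saturation requires V_DS ≥ V_GS − V_t = 1.76 V; 7.43 ≥ 1.76 ✓.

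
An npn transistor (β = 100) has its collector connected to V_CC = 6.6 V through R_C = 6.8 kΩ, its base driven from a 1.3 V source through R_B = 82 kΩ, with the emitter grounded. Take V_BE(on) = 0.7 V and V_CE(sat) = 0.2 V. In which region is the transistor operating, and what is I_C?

active; I_C ≈ 0.73 mA

Assume active. Base-emitter loop: I_B = (V_BB − V_BE)/R_B = (1.3 − 0.7)/82 = 0.00732 mA.
I_C = β·I_B = 100×0.00732 = 0.732 mA.
V_CE = V_CC − I_C·R_C = 6.6 − 0.732×6.8 = 1.62 V > V_CE(sat), so the active-region assumption holds.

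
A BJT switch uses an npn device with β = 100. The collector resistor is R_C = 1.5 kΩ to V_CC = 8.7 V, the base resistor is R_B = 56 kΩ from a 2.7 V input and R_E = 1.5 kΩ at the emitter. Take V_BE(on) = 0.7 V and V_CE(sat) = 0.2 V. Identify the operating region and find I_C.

active; I_C ≈ 0.96 mA

Assume active. Base-emitter loop: I_B = (V_BB − V_BE)/(R_B + (β+1)R_E) = (2.7 − 0.7)/(56 + 101×1.5) = 0.00964 mA.
I_C = β·I_B = 100×0.00964 = 0.964 mA.
V_CE = V_CC − I_C·R_C − I_E·R_E = 8.7 − 0.964×1.5 − 0.973×1.5 = 5.79 V > V_CE(sat), so the active-region assumption holds.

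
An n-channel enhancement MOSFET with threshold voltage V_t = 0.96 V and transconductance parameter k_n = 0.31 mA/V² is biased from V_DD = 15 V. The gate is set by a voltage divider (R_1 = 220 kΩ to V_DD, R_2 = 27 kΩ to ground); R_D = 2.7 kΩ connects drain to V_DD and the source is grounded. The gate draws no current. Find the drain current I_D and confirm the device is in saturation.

V_G = V_DD·R_2/(R_1+R_2) = 15×27/247 = 1.64 V. With the source grounded, V_GS = V_G = 1.64 V.
Assume saturation: I_D = (k_n/2)(V_GS − V_t)² = (0.31/2)×(1.64 − 0.96)² = 0.155×0.68² = 0.0716 mA.
V_DS = V_DD − I_D·R_D = 15 − 0.0716×2.7 = 14.8 V.
Saturation requires V_DS ≥ V_GS − V_t = 0.68 V; 14.8 ≥ 0.68 ✓.

I_D ≈ 0.072 mA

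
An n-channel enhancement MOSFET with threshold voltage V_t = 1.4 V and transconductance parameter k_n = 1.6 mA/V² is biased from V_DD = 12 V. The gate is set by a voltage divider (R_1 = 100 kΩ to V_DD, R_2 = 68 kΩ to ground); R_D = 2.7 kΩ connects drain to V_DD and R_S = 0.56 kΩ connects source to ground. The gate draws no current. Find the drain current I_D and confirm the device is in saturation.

I_D ≈ 2.8 mA

V_G = V_DD·R_2/(R_1+R_2) = 12×68/168 = 4.86 V.
Assume saturation: I_D = (k_n/2)(V_GS − V_t)² with V_GS = V_G − I_D·R_S = 4.86 − 0.56·I_D.
Substituting gives 0.251·I_D² − 4.1·I_D + 9.56 = 0, with roots I_D = 2.82 or 13.5 mA.
The root I_D = 13.5 mA gives V_GS = -2.71 V ≤ V_t, so take I_D = 2.82 mA.
Then V_GS = 3.28 V and V_DS = V_DD − I_D(R_D+R_S) = 12 − 2.82×3.26 = 2.81 V.
Saturation requires V_DS ≥ V_GS − V_t = 1.88 V; 2.81 ≥ 1.88 ✓.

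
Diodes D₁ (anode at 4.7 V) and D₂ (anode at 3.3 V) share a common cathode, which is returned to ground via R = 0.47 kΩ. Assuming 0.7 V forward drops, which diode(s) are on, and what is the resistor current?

Assume both conduct. Then node N would need to be at both 4.7−0.7 = 4 V and 3.3−0.7 = 2.6 V, which is impossible.
Assume only D₁ conducts: V_N = 4.7 − 0.7 = 4 V, so I_R = 4/0.47 = 8.51 mA.
Check D₂: its anode-to-cathode voltage is 3.3 − 4 = -0.7 V < 0.7 V, so it is off. The assumption is consistent.

Only D₁ conducts; I_R ≈ 8.5 mA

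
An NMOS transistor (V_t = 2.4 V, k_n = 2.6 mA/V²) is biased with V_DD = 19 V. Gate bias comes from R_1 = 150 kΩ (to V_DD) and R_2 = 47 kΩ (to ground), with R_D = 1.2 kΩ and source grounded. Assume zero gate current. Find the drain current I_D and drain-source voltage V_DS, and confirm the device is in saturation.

I_D ≈ 5.9 mA, V_DS ≈ 12 V

V_G = V_DD·R_2/(R_1+R_2) = 19×47/197 = 4.53 V. With the source grounded, V_GS = V_G = 4.53 V.
Assume saturation: I_D = (k_n/2)(V_GS − V_t)² = (2.6/2)×(4.53 − 2.4)² = 1.3×2.13² = 5.91 mA.
V_DS = V_DD − I_D·R_D = 19 − 5.91×1.2 = 11.9 V.
Saturation requires V_DS ≥ V_GS − V_t = 2.13 V; 11.9 ≥ 2.13 ✓.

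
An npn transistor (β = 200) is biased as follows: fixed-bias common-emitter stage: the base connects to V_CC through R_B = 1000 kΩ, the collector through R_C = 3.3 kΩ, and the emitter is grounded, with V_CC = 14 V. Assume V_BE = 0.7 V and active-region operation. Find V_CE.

Base loop: V_CC = I_B·R_B + V_BE, so I_B = (14 − 0.7)/1000 kΩ = 0.0133 mA.
In the active region I_C = β·I_B = 200 × 0.0133 = 2.66 mA.
Collector loop: V_CE = V_CC − I_C·R_C = 14 − 2.66×3.3 = 5.22 V.
Since V_CE = 5.22 V > V_CE(sat) ≈ 0.2 V, the transistor is in the active region as assumed.

V_CE ≈ 5.2 V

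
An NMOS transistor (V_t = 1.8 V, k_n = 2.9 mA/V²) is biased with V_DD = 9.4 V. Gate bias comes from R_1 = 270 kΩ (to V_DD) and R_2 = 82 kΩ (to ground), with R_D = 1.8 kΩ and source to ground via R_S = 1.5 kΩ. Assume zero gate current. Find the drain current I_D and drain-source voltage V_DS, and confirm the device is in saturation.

V_G = V_DD·R_2/(R_1+R_2) = 9.4×82/352 = 2.19 V.
Assume saturation: I_D = (k_n/2)(V_GS − V_t)² with V_GS = V_G − I_D·R_S = 2.19 − 1.5·I_D.
Substituting gives 3.26·I_D² − 2.7·I_D + 0.22 = 0, with roots I_D = 0.092 or 0.734 mA.
The root I_D = 0.734 mA gives V_GS = 1.09 V ≤ V_t, so take I_D = 0.092 mA.
Then V_GS = 2.05 V and V_DS = V_DD − I_D(R_D+R_S) = 9.4 − 0.092×3.3 = 9.1 V.
Saturation requires V_DS ≥ V_GS − V_t = 0.252 V; 9.1 ≥ 0.252 ✓.

I_D ≈ 0.092 mA, V_DS ≈ 9.1 V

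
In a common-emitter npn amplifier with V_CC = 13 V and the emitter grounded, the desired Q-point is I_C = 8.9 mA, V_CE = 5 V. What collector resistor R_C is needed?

R_C ≈ 0.9 kΩ

Collector loop: V_CC = I_C·R_C + V_CE.
R_C = (V_CC − V_CE)/I_C = (13 − 5)/8.9 = 0.899 kΩ.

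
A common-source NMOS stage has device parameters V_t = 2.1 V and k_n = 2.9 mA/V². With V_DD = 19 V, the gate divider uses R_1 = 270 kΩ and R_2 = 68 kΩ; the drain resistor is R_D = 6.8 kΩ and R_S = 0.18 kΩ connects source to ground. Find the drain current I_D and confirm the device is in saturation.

I_D ≈ 2.4 mA

V_G = V_DD·R_2/(R_1+R_2) = 19×68/338 = 3.82 V.
Assume saturation: I_D = (k_n/2)(V_GS − V_t)² with V_GS = V_G − I_D·R_S = 3.82 − 0.18·I_D.
Substituting gives 0.047·I_D² − 1.9·I_D + 4.3 = 0, with roots I_D = 2.41 or 38 mA.
The root I_D = 38 mA gives V_GS = -3.02 V ≤ V_t, so take I_D = 2.41 mA.
Then V_GS = 3.39 V and V_DS = V_DD − I_D(R_D+R_S) = 19 − 2.41×6.98 = 2.19 V.
Saturation requires V_DS ≥ V_GS − V_t = 1.29 V; 2.19 ≥ 1.29 ✓.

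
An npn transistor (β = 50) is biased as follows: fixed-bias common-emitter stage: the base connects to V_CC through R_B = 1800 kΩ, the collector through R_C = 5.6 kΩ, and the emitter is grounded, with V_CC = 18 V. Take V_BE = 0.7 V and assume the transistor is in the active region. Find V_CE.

V_CE ≈ 15 V

Base loop: V_CC = I_B·R_B + V_BE, so I_B = (18 − 0.7)/1800 kΩ = 0.00961 mA.
In the active region I_C = β·I_B = 50 × 0.00961 = 0.481 mA.
Collector loop: V_CE = V_CC − I_C·R_C = 18 − 0.481×5.6 = 15.3 V.
Since V_CE = 15.3 V > V_CE(sat) ≈ 0.2 V, the transistor is in the active region as assumed.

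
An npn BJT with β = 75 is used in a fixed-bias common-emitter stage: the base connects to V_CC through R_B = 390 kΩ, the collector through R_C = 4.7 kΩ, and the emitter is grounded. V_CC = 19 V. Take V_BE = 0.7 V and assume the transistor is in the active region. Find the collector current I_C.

I_C ≈ 3.5 mA

Base loop: V_CC = I_B·R_B + V_BE, so I_B = (19 − 0.7)/390 kΩ = 0.0469 mA.
In the active region I_C = β·I_B = 75 × 0.0469 = 3.52 mA.
Collector loop: V_CE = V_CC − I_C·R_C = 19 − 3.52×4.7 = 2.46 V.
Since V_CE = 2.46 V > V_CE(sat) ≈ 0.2 V, the transistor is in the active region as assumed.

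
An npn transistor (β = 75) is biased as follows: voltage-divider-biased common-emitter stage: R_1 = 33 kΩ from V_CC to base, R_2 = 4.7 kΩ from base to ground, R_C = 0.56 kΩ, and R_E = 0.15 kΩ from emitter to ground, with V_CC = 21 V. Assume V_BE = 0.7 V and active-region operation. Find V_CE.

V_CE ≈ 14 V

Thevenize the base divider: V_Th = V_CC·R_2/(R_1+R_2) = 21×4.7/37.7 = 2.62 V, R_Th = R_1‖R_2 = 4.11 kΩ.
Base-emitter loop: V_Th = I_B·R_Th + V_BE + (β+1)I_B·R_E, so I_B = (2.62 − 0.7) / (4.11 + 76×0.15) = 0.124 mA.
I_C = β·I_B = 75×0.124 = 9.27 mA, and I_E = (β+1)I_B = 9.4 mA.
V_CE = V_CC − I_C·R_C − I_E·R_E = 21 − 9.27×0.56 − 9.4×0.15 = 14.4 V.
V_CE = 14.4 V > 0.2 V confirms active-region operation.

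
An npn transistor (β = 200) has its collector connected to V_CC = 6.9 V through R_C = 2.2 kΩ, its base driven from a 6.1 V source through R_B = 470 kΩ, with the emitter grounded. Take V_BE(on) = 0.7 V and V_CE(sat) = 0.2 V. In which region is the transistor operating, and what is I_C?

active; I_C ≈ 2.3 mA

Assume active. Base-emitter loop: I_B = (V_BB − V_BE)/R_B = (6.1 − 0.7)/470 = 0.0115 mA.
I_C = β·I_B = 200×0.0115 = 2.3 mA.
V_CE = V_CC − I_C·R_C = 6.9 − 2.3×2.2 = 1.84 V > V_CE(sat), so the active-region assumption holds.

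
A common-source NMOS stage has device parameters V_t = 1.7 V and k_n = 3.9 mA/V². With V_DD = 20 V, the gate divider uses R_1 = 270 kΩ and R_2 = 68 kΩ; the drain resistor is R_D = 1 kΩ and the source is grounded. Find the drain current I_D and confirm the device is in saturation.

V_G = V_DD·R_2/(R_1+R_2) = 20×68/338 = 4.02 V. With the source grounded, V_GS = V_G = 4.02 V.
Assume saturation: I_D = (k_n/2)(V_GS − V_t)² = (3.9/2)×(4.02 − 1.7)² = 1.95×2.32² = 10.5 mA.
V_DS = V_DD − I_D·R_D = 20 − 10.5×1 = 9.47 V.
Saturation requires V_DS ≥ V_GS − V_t = 2.32 V; 9.47 ≥ 2.32 ✓.

I_D ≈ 11 mA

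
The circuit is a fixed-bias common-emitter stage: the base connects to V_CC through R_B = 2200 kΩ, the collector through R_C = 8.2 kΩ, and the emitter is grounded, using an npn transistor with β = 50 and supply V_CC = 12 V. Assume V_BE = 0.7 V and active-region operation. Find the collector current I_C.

Base loop: V_CC = I_B·R_B + V_BE, so I_B = (12 − 0.7)/2200 kΩ = 0.00514 mA.
In the active region I_C = β·I_B = 50 × 0.00514 = 0.257 mA.
Collector loop: V_CE = V_CC − I_C·R_C = 12 − 0.257×8.2 = 9.89 V.
Since V_CE = 9.89 V > V_CE(sat) ≈ 0.2 V, the transistor is in the active region as assumed.

I_C ≈ 0.26 mA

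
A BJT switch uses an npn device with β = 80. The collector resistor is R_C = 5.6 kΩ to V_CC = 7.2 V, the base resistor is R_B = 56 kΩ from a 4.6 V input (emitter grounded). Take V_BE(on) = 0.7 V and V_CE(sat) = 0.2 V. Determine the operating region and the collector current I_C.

Assume active: I_B = (4.6 − 0.7)/56 = 0.0696 mA, giving I_C = β·I_B = 5.57 mA.
But then V_CE = 7.2 − 5.57×5.6 = -24 V < V_CE(sat) = 0.2 V — impossible in the active region.
So the transistor is saturated. With V_CE = 0.2 V, I_C = (V_CC − 0.2)/R_C = 7/5.6 = 1.25 mA.
Check: β·I_B = 5.57 mA > I_C = 1.25 mA, confirming saturation.

saturation; I_C ≈ 1.2 mA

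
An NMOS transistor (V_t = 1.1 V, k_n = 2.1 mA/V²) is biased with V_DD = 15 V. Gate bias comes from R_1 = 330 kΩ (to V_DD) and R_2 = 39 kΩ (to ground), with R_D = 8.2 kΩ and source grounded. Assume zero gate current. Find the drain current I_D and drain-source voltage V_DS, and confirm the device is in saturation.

V_G = V_DD·R_2/(R_1+R_2) = 15×39/369 = 1.59 V. With the source grounded, V_GS = V_G = 1.59 V.
Assume saturation: I_D = (k_n/2)(V_GS − V_t)² = (2.1/2)×(1.59 − 1.1)² = 1.05×0.485² = 0.247 mA.
V_DS = V_DD − I_D·R_D = 15 − 0.247×8.2 = 13 V.
Saturation requires V_DS ≥ V_GS − V_t = 0.485 V; 13 ≥ 0.485 ✓.

I_D ≈ 0.25 mA, V_DS ≈ 13 V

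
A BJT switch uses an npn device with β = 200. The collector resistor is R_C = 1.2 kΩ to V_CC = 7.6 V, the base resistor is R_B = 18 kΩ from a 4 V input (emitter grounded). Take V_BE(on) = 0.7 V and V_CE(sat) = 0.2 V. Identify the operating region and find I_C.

Assume active: I_B = (4 − 0.7)/18 = 0.183 mA, giving I_C = β·I_B = 36.7 mA.
But then V_CE = 7.6 − 36.7×1.2 = -36.4 V < V_CE(sat) = 0.2 V — impossible in the active region.
So the transistor is saturated. With V_CE = 0.2 V, I_C = (V_CC − 0.2)/R_C = 7.4/1.2 = 6.17 mA.
Check: β·I_B = 36.7 mA > I_C = 6.17 mA, confirming saturation.

saturation; I_C ≈ 6.2 mA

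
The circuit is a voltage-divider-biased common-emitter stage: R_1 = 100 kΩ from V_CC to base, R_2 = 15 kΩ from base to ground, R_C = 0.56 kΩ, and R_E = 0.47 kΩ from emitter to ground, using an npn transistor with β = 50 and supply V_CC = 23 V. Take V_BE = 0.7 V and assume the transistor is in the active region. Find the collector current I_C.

Thevenize the base divider: V_Th = V_CC·R_2/(R_1+R_2) = 23×15/115 = 3 V, R_Th = R_1‖R_2 = 13 kΩ.
Base-emitter loop: V_Th = I_B·R_Th + V_BE + (β+1)I_B·R_E, so I_B = (3 − 0.7) / (13 + 51×0.47) = 0.0621 mA.
I_C = β·I_B = 50×0.0621 = 3.11 mA, and I_E = (β+1)I_B = 3.17 mA.
V_CE = V_CC − I_C·R_C − I_E·R_E = 23 − 3.11×0.56 − 3.17×0.47 = 19.8 V.
V_CE = 19.8 V > 0.2 V confirms active-region operation.

I_C ≈ 3.1 mA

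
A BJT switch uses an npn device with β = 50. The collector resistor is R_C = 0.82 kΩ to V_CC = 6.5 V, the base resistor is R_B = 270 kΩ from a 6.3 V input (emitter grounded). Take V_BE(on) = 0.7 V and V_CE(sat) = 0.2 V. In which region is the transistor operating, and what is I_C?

active; I_C ≈ 1 mA

Assume active. Base-emitter loop: I_B = (V_BB − V_BE)/R_B = (6.3 − 0.7)/270 = 0.0207 mA.
I_C = β·I_B = 50×0.0207 = 1.04 mA.
V_CE = V_CC − I_C·R_C = 6.5 − 1.04×0.82 = 5.65 V > V_CE(sat), so the active-region assumption holds.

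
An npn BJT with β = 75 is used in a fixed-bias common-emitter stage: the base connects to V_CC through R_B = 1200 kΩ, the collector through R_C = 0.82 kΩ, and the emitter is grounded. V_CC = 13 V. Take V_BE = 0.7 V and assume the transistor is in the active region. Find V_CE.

V_CE ≈ 12 V

Base loop: V_CC = I_B·R_B + V_BE, so I_B = (13 − 0.7)/1200 kΩ = 0.0103 mA.
In the active region I_C = β·I_B = 75 × 0.0103 = 0.769 mA.
Collector loop: V_CE = V_CC − I_C·R_C = 13 − 0.769×0.82 = 12.4 V.
Since V_CE = 12.4 V > V_CE(sat) ≈ 0.2 V, the transistor is in the active region as assumed.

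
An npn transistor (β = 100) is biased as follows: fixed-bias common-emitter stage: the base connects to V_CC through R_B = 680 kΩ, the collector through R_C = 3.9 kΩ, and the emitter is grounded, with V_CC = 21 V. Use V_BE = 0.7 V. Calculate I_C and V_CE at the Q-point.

Base loop: V_CC = I_B·R_B + V_BE, so I_B = (21 − 0.7)/680 kΩ = 0.0299 mA.
In the active region I_C = β·I_B = 100 × 0.0299 = 2.99 mA.
Collector loop: V_CE = V_CC − I_C·R_C = 21 − 2.99×3.9 = 9.36 V.
Since V_CE = 9.36 V > V_CE(sat) ≈ 0.2 V, the transistor is in the active region as assumed.

I_C ≈ 3 mA, V_CE ≈ 9.4 V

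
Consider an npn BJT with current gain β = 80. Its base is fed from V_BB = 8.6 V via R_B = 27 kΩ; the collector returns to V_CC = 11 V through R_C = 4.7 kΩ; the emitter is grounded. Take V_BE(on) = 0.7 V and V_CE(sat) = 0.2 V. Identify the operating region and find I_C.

saturation; I_C ≈ 2.3 mA

Assume active: I_B = (8.6 − 0.7)/27 = 0.293 mA, giving I_C = β·I_B = 23.4 mA.
But then V_CE = 11 − 23.4×4.7 = -99 V < V_CE(sat) = 0.2 V — impossible in the active region.
So the transistor is saturated. With V_CE = 0.2 V, I_C = (V_CC − 0.2)/R_C = 10.8/4.7 = 2.3 mA.
Check: β·I_B = 23.4 mA > I_C = 2.3 mA, confirming saturation.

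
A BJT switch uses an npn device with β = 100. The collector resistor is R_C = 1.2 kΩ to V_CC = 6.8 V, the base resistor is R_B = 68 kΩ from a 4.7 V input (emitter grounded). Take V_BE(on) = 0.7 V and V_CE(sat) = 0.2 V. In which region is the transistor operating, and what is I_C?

Assume active: I_B = (4.7 − 0.7)/68 = 0.0588 mA, giving I_C = β·I_B = 5.88 mA.
But then V_CE = 6.8 − 5.88×1.2 = -0.259 V < V_CE(sat) = 0.2 V — impossible in the active region.
So the transistor is saturated. With V_CE = 0.2 V, I_C = (V_CC − 0.2)/R_C = 6.6/1.2 = 5.5 mA.
Check: β·I_B = 5.88 mA > I_C = 5.5 mA, confirming saturation.

saturation; I_C ≈ 5.5 mA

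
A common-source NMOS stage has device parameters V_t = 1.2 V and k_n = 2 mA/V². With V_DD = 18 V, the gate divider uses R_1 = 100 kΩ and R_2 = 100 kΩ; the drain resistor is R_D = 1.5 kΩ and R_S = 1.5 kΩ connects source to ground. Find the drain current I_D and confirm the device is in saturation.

I_D ≈ 3.9 mA

V_G = V_DD·R_2/(R_1+R_2) = 18×100/200 = 9 V.
Assume saturation: I_D = (k_n/2)(V_GS − V_t)² with V_GS = V_G − I_D·R_S = 9 − 1.5·I_D.
Substituting gives 2.25·I_D² − 24.4·I_D + 60.8 = 0, with roots I_D = 3.89 or 6.96 mA.
The root I_D = 6.96 mA gives V_GS = -1.44 V ≤ V_t, so take I_D = 3.89 mA.
Then V_GS = 3.17 V and V_DS = V_DD − I_D(R_D+R_S) = 18 − 3.89×3 = 6.34 V.
Saturation requires V_DS ≥ V_GS − V_t = 1.97 V; 6.34 ≥ 1.97 ✓.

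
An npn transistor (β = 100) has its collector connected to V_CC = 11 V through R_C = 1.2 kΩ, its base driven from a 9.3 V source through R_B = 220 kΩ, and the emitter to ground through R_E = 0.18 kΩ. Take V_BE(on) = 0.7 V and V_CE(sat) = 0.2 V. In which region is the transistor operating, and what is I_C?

active; I_C ≈ 3.6 mA

Assume active. Base-emitter loop: I_B = (V_BB − V_BE)/(R_B + (β+1)R_E) = (9.3 − 0.7)/(220 + 101×0.18) = 0.0361 mA.
I_C = β·I_B = 100×0.0361 = 3.61 mA.
V_CE = V_CC − I_C·R_C − I_E·R_E = 11 − 3.61×1.2 − 3.65×0.18 = 6.01 V > V_CE(sat), so the active-region assumption holds.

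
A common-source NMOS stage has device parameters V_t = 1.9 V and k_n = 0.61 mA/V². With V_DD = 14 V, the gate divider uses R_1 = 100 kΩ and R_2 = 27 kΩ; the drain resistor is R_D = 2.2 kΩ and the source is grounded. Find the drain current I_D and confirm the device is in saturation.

I_D ≈ 0.35 mA

V_G = V_DD·R_2/(R_1+R_2) = 14×27/127 = 2.98 V. With the source grounded, V_GS = V_G = 2.98 V.
Assume saturation: I_D = (k_n/2)(V_GS − V_t)² = (0.61/2)×(2.98 − 1.9)² = 0.305×1.08² = 0.353 mA.
V_DS = V_DD − I_D·R_D = 14 − 0.353×2.2 = 13.2 V.
Saturation requires V_DS ≥ V_GS − V_t = 1.08 V; 13.2 ≥ 1.08 ✓.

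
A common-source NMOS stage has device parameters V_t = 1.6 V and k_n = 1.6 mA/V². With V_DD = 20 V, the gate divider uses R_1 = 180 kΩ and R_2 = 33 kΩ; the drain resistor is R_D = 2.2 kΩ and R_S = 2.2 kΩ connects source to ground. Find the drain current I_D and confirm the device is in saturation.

I_D ≈ 0.37 mA

V_G = V_DD·R_2/(R_1+R_2) = 20×33/213 = 3.1 V.
Assume saturation: I_D = (k_n/2)(V_GS − V_t)² with V_GS = V_G − I_D·R_S = 3.1 − 2.2·I_D.
Substituting gives 3.87·I_D² − 6.28·I_D + 1.8 = 0, with roots I_D = 0.371 or 1.25 mA.
The root I_D = 1.25 mA gives V_GS = 0.35 V ≤ V_t, so take I_D = 0.371 mA.
Then V_GS = 2.28 V and V_DS = V_DD − I_D(R_D+R_S) = 20 − 0.371×4.4 = 18.4 V.
Saturation requires V_DS ≥ V_GS − V_t = 0.681 V; 18.4 ≥ 0.681 ✓.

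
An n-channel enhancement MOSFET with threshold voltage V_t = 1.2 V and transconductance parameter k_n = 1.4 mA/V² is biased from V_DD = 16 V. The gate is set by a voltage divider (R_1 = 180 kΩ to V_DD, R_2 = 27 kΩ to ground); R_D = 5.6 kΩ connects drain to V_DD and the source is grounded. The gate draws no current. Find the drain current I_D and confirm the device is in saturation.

V_G = V_DD·R_2/(R_1+R_2) = 16×27/207 = 2.09 V. With the source grounded, V_GS = V_G = 2.09 V.
Assume saturation: I_D = (k_n/2)(V_GS − V_t)² = (1.4/2)×(2.09 − 1.2)² = 0.7×0.887² = 0.551 mA.
V_DS = V_DD − I_D·R_D = 16 − 0.551×5.6 = 12.9 V.
Saturation requires V_DS ≥ V_GS − V_t = 0.887 V; 12.9 ≥ 0.887 ✓.

I_D ≈ 0.55 mA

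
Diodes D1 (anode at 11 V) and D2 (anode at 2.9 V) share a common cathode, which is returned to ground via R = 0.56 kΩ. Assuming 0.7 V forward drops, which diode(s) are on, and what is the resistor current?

Only D1 conducts; I_R ≈ 18 mA

Assume both conduct. Then node N would need to be at both 11−0.7 = 10.3 V and 2.9−0.7 = 2.2 V, which is impossible.
Assume only D1 conducts: V_N = 11 − 0.7 = 10.3 V, so I_R = 10.3/0.56 = 18.4 mA.
Check D2: its anode-to-cathode voltage is 2.9 − 10.3 = -7.4 V < 0.7 V, so it is off. The assumption is consistent.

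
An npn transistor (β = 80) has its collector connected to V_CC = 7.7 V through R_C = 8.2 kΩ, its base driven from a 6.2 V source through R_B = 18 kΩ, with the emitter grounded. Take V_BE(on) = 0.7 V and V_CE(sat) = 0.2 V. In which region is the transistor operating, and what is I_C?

Assume active: I_B = (6.2 − 0.7)/18 = 0.306 mA, giving I_C = β·I_B = 24.4 mA.
But then V_CE = 7.7 − 24.4×8.2 = -193 V < V_CE(sat) = 0.2 V — impossible in the active region.
So the transistor is saturated. With V_CE = 0.2 V, I_C = (V_CC − 0.2)/R_C = 7.5/8.2 = 0.915 mA.
Check: β·I_B = 24.4 mA > I_C = 0.915 mA, confirming saturation.

saturation; I_C ≈ 0.91 mA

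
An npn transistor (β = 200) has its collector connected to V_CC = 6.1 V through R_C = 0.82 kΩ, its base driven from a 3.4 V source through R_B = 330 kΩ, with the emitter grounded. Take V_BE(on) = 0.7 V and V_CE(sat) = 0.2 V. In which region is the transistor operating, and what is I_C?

Assume active. Base-emitter loop: I_B = (V_BB − V_BE)/R_B = (3.4 − 0.7)/330 = 0.00818 mA.
I_C = β·I_B = 200×0.00818 = 1.64 mA.
V_CE = V_CC − I_C·R_C = 6.1 − 1.64×0.82 = 4.76 V > V_CE(sat), so the active-region assumption holds.

active; I_C ≈ 1.6 mA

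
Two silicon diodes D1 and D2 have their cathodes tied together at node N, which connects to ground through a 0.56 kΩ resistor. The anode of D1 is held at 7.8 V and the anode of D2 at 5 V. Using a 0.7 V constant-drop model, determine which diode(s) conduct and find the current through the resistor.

Assume both conduct. Then node N would need to be at both 7.8−0.7 = 7.1 V and 5−0.7 = 4.3 V, which is impossible.
Assume only D1 conducts: V_N = 7.8 − 0.7 = 7.1 V, so I_R = 7.1/0.56 = 12.7 mA.
Check D2: its anode-to-cathode voltage is 5 − 7.1 = -2.1 V < 0.7 V, so it is off. The assumption is consistent.

Only D1 conducts; I_R ≈ 13 mA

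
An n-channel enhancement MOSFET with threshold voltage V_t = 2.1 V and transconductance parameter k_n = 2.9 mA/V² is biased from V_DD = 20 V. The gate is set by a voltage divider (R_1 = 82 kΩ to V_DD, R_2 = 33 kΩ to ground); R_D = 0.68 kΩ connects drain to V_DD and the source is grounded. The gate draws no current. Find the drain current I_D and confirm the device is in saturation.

I_D ≈ 19 mA

V_G = V_DD·R_2/(R_1+R_2) = 20×33/115 = 5.74 V. With the source grounded, V_GS = V_G = 5.74 V.
Assume saturation: I_D = (k_n/2)(V_GS − V_t)² = (2.9/2)×(5.74 − 2.1)² = 1.45×3.64² = 19.2 mA.
V_DS = V_DD − I_D·R_D = 20 − 19.2×0.68 = 6.94 V.
Saturation requires V_DS ≥ V_GS − V_t = 3.64 V; 6.94 ≥ 3.64 ✓.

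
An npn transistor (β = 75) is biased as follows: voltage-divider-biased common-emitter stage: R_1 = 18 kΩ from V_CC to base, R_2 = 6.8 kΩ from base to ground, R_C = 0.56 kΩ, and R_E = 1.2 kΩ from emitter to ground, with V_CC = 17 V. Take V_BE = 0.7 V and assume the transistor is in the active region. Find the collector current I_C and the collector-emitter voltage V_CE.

I_C ≈ 3.1 mA, V_CE ≈ 12 V

Thevenize the base divider: V_Th = V_CC·R_2/(R_1+R_2) = 17×6.8/24.8 = 4.66 V, R_Th = R_1‖R_2 = 4.94 kΩ.
Base-emitter loop: V_Th = I_B·R_Th + V_BE + (β+1)I_B·R_E, so I_B = (4.66 − 0.7) / (4.94 + 76×1.2) = 0.0412 mA.
I_C = β·I_B = 75×0.0412 = 3.09 mA, and I_E = (β+1)I_B = 3.13 mA.
V_CE = V_CC − I_C·R_C − I_E·R_E = 17 − 3.09×0.56 − 3.13×1.2 = 11.5 V.
V_CE = 11.5 V > 0.2 V confirms active-region operation.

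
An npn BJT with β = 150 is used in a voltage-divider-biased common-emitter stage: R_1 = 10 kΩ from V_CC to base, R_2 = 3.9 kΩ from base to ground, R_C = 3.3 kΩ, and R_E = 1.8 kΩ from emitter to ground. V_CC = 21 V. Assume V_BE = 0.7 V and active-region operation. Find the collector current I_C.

I_C ≈ 2.8 mA

Thevenize the base divider: V_Th = V_CC·R_2/(R_1+R_2) = 21×3.9/13.9 = 5.89 V, R_Th = R_1‖R_2 = 2.81 kΩ.
Base-emitter loop: V_Th = I_B·R_Th + V_BE + (β+1)I_B·R_E, so I_B = (5.89 − 0.7) / (2.81 + 151×1.8) = 0.0189 mA.
I_C = β·I_B = 150×0.0189 = 2.84 mA, and I_E = (β+1)I_B = 2.86 mA.
V_CE = V_CC − I_C·R_C − I_E·R_E = 21 − 2.84×3.3 − 2.86×1.8 = 6.5 V.
V_CE = 6.5 V > 0.2 V confirms active-region operation.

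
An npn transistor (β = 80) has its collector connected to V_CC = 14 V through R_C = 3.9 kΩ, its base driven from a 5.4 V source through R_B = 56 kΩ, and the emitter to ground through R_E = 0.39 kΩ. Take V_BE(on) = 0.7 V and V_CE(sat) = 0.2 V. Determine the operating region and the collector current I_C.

saturation; I_C ≈ 3.2 mA

Assume active: I_B = (5.4 − 0.7)/(56 + 81×0.39) = 0.0537 mA, I_C = β·I_B = 4.29 mA.
Then V_CE = 14 − 4.29×3.9 − 4.35×0.39 = -4.44 V < 0.2 V — the active assumption fails.
Re-solve with V_CE = 0.2 V. KCL at the emitter: V_E/R_E = (V_BB−0.7−V_E)/R_B + (V_CC−0.2−V_E)/R_C, giving V_E = 1.28 V.
I_C = (V_CC − 0.2 − V_E)/R_C = (13.8 − 1.28)/3.9 = 3.21 mA.
Check: I_B = (4.7 − 1.28)/56 = 0.0611 mA, and β·I_B = 4.89 mA > I_C, confirming saturation.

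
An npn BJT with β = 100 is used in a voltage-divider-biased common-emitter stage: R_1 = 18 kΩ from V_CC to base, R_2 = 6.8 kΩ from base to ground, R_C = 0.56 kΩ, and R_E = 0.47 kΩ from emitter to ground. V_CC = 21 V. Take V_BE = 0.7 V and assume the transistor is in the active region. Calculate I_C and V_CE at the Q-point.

I_C ≈ 9.7 mA, V_CE ≈ 11 V

Thevenize the base divider: V_Th = V_CC·R_2/(R_1+R_2) = 21×6.8/24.8 = 5.76 V, R_Th = R_1‖R_2 = 4.94 kΩ.
Base-emitter loop: V_Th = I_B·R_Th + V_BE + (β+1)I_B·R_E, so I_B = (5.76 − 0.7) / (4.94 + 101×0.47) = 0.0965 mA.
I_C = β·I_B = 100×0.0965 = 9.65 mA, and I_E = (β+1)I_B = 9.75 mA.
V_CE = V_CC − I_C·R_C − I_E·R_E = 21 − 9.65×0.56 − 9.75×0.47 = 11 V.
V_CE = 11 V > 0.2 V confirms active-region operation.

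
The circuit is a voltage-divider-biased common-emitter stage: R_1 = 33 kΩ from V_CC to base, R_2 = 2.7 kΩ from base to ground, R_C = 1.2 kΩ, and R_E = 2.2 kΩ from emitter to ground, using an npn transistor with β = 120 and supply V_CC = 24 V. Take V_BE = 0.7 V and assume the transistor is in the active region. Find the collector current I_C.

Thevenize the base divider: V_Th = V_CC·R_2/(R_1+R_2) = 24×2.7/35.7 = 1.82 V, R_Th = R_1‖R_2 = 2.5 kΩ.
Base-emitter loop: V_Th = I_B·R_Th + V_BE + (β+1)I_B·R_E, so I_B = (1.82 − 0.7) / (2.5 + 121×2.2) = 0.00415 mA.
I_C = β·I_B = 120×0.00415 = 0.498 mA, and I_E = (β+1)I_B = 0.502 mA.
V_CE = V_CC − I_C·R_C − I_E·R_E = 24 − 0.498×1.2 − 0.502×2.2 = 22.3 V.
V_CE = 22.3 V > 0.2 V confirms active-region operation.

I_C ≈ 0.5 mA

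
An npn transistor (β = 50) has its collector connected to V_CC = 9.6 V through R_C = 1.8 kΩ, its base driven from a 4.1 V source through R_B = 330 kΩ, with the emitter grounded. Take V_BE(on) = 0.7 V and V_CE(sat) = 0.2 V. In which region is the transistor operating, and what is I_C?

active; I_C ≈ 0.52 mA

Assume active. Base-emitter loop: I_B = (V_BB − V_BE)/R_B = (4.1 − 0.7)/330 = 0.0103 mA.
I_C = β·I_B = 50×0.0103 = 0.515 mA.
V_CE = V_CC − I_C·R_C = 9.6 − 0.515×1.8 = 8.67 V > V_CE(sat), so the active-region assumption holds.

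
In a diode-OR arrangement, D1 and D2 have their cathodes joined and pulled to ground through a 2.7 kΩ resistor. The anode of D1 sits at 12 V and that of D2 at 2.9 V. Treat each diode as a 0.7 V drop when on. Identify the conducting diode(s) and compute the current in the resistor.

Only D1 conducts; I_R ≈ 4.2 mA

Assume both conduct. Then node N would need to be at both 12−0.7 = 11.3 V and 2.9−0.7 = 2.2 V, which is impossible.
Assume only D1 conducts: V_N = 12 − 0.7 = 11.3 V, so I_R = 11.3/2.7 = 4.19 mA.
Check D2: its anode-to-cathode voltage is 2.9 − 11.3 = -8.4 V < 0.7 V, so it is off. The assumption is consistent.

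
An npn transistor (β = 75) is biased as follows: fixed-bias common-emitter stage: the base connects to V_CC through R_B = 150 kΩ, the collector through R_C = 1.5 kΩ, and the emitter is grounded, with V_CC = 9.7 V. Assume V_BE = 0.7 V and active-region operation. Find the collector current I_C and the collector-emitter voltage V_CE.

I_C ≈ 4.5 mA, V_CE ≈ 2.9 V

Base loop: V_CC = I_B·R_B + V_BE, so I_B = (9.7 − 0.7)/150 kΩ = 0.06 mA.
In the active region I_C = β·I_B = 75 × 0.06 = 4.5 mA.
Collector loop: V_CE = V_CC − I_C·R_C = 9.7 − 4.5×1.5 = 2.95 V.
Since V_CE = 2.95 V > V_CE(sat) ≈ 0.2 V, the transistor is in the active region as assumed.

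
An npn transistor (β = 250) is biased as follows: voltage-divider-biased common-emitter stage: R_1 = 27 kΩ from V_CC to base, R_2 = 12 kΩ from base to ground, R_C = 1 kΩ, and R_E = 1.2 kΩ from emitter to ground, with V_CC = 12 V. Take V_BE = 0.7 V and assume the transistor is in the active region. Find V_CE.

V_CE ≈ 6.7 V

Thevenize the base divider: V_Th = V_CC·R_2/(R_1+R_2) = 12×12/39 = 3.69 V, R_Th = R_1‖R_2 = 8.31 kΩ.
Base-emitter loop: V_Th = I_B·R_Th + V_BE + (β+1)I_B·R_E, so I_B = (3.69 − 0.7) / (8.31 + 251×1.2) = 0.00967 mA.
I_C = β·I_B = 250×0.00967 = 2.42 mA, and I_E = (β+1)I_B = 2.43 mA.
V_CE = V_CC − I_C·R_C − I_E·R_E = 12 − 2.42×1 − 2.43×1.2 = 6.67 V.
V_CE = 6.67 V > 0.2 V confirms active-region operation.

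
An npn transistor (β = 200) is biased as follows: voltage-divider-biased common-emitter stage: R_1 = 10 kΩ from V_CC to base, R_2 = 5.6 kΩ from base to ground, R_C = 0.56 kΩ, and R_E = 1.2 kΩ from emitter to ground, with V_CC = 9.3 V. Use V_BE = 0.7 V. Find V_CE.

Thevenize the base divider: V_Th = V_CC·R_2/(R_1+R_2) = 9.3×5.6/15.6 = 3.34 V, R_Th = R_1‖R_2 = 3.59 kΩ.
Base-emitter loop: V_Th = I_B·R_Th + V_BE + (β+1)I_B·R_E, so I_B = (3.34 − 0.7) / (3.59 + 201×1.2) = 0.0108 mA.
I_C = β·I_B = 200×0.0108 = 2.16 mA, and I_E = (β+1)I_B = 2.17 mA.
V_CE = V_CC − I_C·R_C − I_E·R_E = 9.3 − 2.16×0.56 − 2.17×1.2 = 5.49 V.
V_CE = 5.49 V > 0.2 V confirms active-region operation.

V_CE ≈ 5.5 V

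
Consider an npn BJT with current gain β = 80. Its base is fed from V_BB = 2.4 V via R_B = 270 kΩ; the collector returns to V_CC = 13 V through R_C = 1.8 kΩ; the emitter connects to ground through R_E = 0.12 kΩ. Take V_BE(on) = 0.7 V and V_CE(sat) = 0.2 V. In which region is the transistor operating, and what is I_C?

Assume active. Base-emitter loop: I_B = (V_BB − V_BE)/(R_B + (β+1)R_E) = (2.4 − 0.7)/(270 + 81×0.12) = 0.00608 mA.
I_C = β·I_B = 80×0.00608 = 0.486 mA.
V_CE = V_CC − I_C·R_C − I_E·R_E = 13 − 0.486×1.8 − 0.492×0.12 = 12.1 V > V_CE(sat), so the active-region assumption holds.

active; I_C ≈ 0.49 mA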